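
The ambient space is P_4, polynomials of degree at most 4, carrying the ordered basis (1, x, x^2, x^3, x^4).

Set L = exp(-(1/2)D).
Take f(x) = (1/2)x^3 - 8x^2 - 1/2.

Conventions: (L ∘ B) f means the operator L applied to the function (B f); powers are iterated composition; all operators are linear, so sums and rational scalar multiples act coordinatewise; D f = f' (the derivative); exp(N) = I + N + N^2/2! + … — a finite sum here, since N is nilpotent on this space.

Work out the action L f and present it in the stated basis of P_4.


the image equals g(x) = (1/2)x^3 - (35/4)x^2 + (67/8)x - 41/16

order-1 term: -(3/4)x^2 + 8x
order-2 term: (3/8)x - 2
order-3 term: -1/16
the series for exp(-(1/2)D) f terminates at order 3
exp(-(1/2)D) f = (1/2)x^3 - (35/4)x^2 + (67/8)x - 41/16


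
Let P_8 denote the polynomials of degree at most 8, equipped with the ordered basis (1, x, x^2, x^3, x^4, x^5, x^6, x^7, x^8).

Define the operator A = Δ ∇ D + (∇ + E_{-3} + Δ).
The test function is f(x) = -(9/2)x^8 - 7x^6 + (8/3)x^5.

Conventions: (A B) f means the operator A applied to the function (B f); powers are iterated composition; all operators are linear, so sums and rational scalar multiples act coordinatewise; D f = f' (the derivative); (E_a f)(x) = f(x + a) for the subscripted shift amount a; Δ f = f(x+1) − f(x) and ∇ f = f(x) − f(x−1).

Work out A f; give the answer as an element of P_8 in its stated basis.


D f = -36x^7 - 42x^5 + (40/3)x^4
∇ D f = -252x^6 + 756x^5 - 1470x^4 + (5200/3)x^3 - 1256x^2 + (1546/3)x - 274/3
Δ ∇ D f = -1512x^5 - 3360x^3 + 160x^2 - 924x + 80/3
∇ f = -36x^7 + 126x^6 - 294x^5 + (1300/3)x^4 - (1256/3)x^3 + (773/3)x^2 - (274/3)x + 85/6
E_{-3} f = -(9/2)x^8 + 108x^7 - 1141x^6 + (20798/3)x^5 - 26500x^4 + 65256x^3 - 101079x^2 + 90018x - 70551/2
Δ f = -36x^7 - 126x^6 - 294x^5 - (1220/3)x^4 - (1096/3)x^3 - (613/3)x^2 - (194/3)x - 53/6
(∇ + E_{-3} + Δ) f = -(9/2)x^8 + 36x^7 - 1141x^6 + (19034/3)x^5 - (79420/3)x^4 + 64472x^3 - (303077/3)x^2 + 89862x - 211621/6
(Δ ∇ D + (∇ + E_{-3} + Δ)) f = -(9/2)x^8 + 36x^7 - 1141x^6 + (14498/3)x^5 - (79420/3)x^4 + 61112x^3 - (302597/3)x^2 + 88938x - 70487/2

the image equals g(x) = -(9/2)x^8 + 36x^7 - 1141x^6 + (14498/3)x^5 - (79420/3)x^4 + 61112x^3 - (302597/3)x^2 + 88938x - 70487/2


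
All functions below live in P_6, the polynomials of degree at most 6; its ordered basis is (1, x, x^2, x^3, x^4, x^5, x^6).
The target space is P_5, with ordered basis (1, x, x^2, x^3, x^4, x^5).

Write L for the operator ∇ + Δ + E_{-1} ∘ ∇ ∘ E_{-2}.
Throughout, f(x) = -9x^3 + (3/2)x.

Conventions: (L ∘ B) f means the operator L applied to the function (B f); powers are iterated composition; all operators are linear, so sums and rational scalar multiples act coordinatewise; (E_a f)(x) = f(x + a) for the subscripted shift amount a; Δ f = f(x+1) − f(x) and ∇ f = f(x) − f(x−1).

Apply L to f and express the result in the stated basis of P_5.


∇ f = -27x^2 + 27x - 15/2
Δ f = -27x^2 - 27x - 15/2
E_{-2} f = -9x^3 + 54x^2 - (213/2)x + 69
∇ E_{-2} f = -27x^2 + 135x - 339/2
E_{-1} ∇ E_{-2} f = -27x^2 + 189x - 663/2
(∇ + Δ + E_{-1} ∘ ∇ ∘ E_{-2}) f = -81x^2 + 189x - 693/2

the result is g(x) = -81x^2 + 189x - 693/2


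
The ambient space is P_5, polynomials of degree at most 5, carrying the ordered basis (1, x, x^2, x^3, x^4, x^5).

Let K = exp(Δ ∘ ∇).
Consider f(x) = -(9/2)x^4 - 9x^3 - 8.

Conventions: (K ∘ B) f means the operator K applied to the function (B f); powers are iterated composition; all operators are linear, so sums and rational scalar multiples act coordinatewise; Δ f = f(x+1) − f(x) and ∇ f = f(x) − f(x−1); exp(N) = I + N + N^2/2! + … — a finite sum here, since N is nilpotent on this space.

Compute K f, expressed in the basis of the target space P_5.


order-1 term: -54x^2 - 54x - 9
order-2 term: -54
the series for exp(Δ ∘ ∇) f terminates at order 2
exp(Δ ∘ ∇) f = -(9/2)x^4 - 9x^3 - 54x^2 - 54x - 71

the image equals g(x) = -(9/2)x^4 - 9x^3 - 54x^2 - 54x - 71


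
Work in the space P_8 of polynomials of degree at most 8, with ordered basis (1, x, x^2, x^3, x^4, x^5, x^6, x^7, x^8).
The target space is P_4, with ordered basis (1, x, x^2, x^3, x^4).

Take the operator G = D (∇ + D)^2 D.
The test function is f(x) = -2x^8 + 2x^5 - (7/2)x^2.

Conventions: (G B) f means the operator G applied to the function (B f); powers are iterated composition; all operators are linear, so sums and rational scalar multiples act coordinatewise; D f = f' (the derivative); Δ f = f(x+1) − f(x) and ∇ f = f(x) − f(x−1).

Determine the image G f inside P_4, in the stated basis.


the result is g(x) = -13440x^4 + 26880x^3 - 36960x^2 + 27840x - 8768

D f = -16x^7 + 10x^4 - 7x
∇ D f = -112x^6 + 336x^5 - 560x^4 + 600x^3 - 396x^2 + 152x - 33
D D f = -112x^6 + 40x^3 - 7
(∇ + D) D f = -224x^6 + 336x^5 - 560x^4 + 640x^3 - 396x^2 + 152x - 40
∇ (∇ + D) D f = -1344x^5 + 5040x^4 - 10080x^3 + 12000x^2 - 7976x + 2308
D (∇ + D) D f = -1344x^5 + 1680x^4 - 2240x^3 + 1920x^2 - 792x + 152
(∇ + D) (∇ + D) D f = -2688x^5 + 6720x^4 - 12320x^3 + 13920x^2 - 8768x + 2460
D (∇ + D)^2 D f = -13440x^4 + 26880x^3 - 36960x^2 + 27840x - 8768


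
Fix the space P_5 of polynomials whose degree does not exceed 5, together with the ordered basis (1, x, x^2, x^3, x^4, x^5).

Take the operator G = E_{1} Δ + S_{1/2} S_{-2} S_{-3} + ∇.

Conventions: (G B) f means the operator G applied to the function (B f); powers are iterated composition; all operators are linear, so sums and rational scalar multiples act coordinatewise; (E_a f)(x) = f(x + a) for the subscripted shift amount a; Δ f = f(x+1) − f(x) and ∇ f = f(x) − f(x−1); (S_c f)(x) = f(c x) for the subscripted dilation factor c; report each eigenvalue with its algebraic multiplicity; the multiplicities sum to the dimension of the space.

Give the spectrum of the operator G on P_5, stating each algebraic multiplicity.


λ = 1 (multiplicity 1), λ = 3 (multiplicity 1), λ = 9 (multiplicity 1), λ = 27 (multiplicity 1), λ = 81 (multiplicity 1), λ = 243 (multiplicity 1)

image of 1: 1
image of x: 3x + 2
image of x^2: 9x^2 + 4x + 2
image of x^3: 27x^3 + 6x^2 + 6x + 8
image of x^4: 81x^4 + 8x^3 + 12x^2 + 32x + 14
image of x^5: 243x^5 + 10x^4 + 20x^3 + 80x^2 + 70x + 32
the matrix is upper triangular; its diagonal is (1, 3, 9, 27, 81, 243)
for a triangular matrix the eigenvalues are the diagonal entries, with algebraic multiplicity their repetition count


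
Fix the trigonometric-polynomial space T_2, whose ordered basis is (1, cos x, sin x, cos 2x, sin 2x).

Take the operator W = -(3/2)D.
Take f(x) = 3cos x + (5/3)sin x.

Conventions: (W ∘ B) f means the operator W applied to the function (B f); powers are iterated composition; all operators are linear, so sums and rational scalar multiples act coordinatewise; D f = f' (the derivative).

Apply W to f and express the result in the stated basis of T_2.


D f = (5/3)cos x - 3sin x
(-(3/2)D) f = -(5/2)cos x + (9/2)sin x

g(x) = -(5/2)cos x + (9/2)sin x


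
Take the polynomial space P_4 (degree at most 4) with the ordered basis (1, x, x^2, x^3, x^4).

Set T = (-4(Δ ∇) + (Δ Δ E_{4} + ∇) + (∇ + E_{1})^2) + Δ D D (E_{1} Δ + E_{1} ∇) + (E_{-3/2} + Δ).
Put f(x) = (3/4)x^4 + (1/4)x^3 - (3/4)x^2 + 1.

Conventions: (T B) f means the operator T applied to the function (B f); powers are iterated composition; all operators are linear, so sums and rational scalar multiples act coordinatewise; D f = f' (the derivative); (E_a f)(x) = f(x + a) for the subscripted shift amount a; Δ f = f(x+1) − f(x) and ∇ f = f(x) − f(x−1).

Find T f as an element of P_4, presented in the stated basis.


∇ f = 3x^3 - (15/4)x^2 + (3/4)x + 1/4
Δ ∇ f = 9x^2 + (3/2)x
(-4(Δ ∇)) f = -36x^2 - 6x
E_{4} f = (3/4)x^4 + (49/4)x^3 + (297/4)x^2 + 198x + 197
Δ E_{4} f = 3x^3 + (165/4)x^2 + (753/4)x + 1141/4
Δ Δ E_{4} f = 9x^2 + (183/2)x + 465/2
∇ f = 3x^3 - (15/4)x^2 + (3/4)x + 1/4
(Δ Δ E_{4} + ∇) f = 3x^3 + (21/4)x^2 + (369/4)x + 931/4
∇ f = 3x^3 - (15/4)x^2 + (3/4)x + 1/4
E_{1} f = (3/4)x^4 + (13/4)x^3 + (9/2)x^2 + (9/4)x + 5/4
(∇ + E_{1}) f = (3/4)x^4 + (25/4)x^3 + (3/4)x^2 + 3x + 3/2
∇ (∇ + E_{1}) f = 3x^3 + (57/4)x^2 - (57/4)x + 31/4
E_{1} (∇ + E_{1}) f = (3/4)x^4 + (37/4)x^3 + 24x^2 + (105/4)x + 49/4
(∇ + E_{1}) (∇ + E_{1}) f = (3/4)x^4 + (49/4)x^3 + (153/4)x^2 + 12x + 20
(-4(Δ ∇) + (Δ Δ E_{4} + ∇) + (∇ + E_{1})^2) f = (3/4)x^4 + (61/4)x^3 + (15/2)x^2 + (393/4)x + 1011/4
Δ f = 3x^3 + (21/4)x^2 + (9/4)x + 1/4
E_{1} Δ f = 3x^3 + (57/4)x^2 + (87/4)x + 43/4
∇ f = 3x^3 - (15/4)x^2 + (3/4)x + 1/4
E_{1} ∇ f = 3x^3 + (21/4)x^2 + (9/4)x + 1/4
(E_{1} Δ + E_{1} ∇) f = 6x^3 + (39/2)x^2 + 24x + 11
D (E_{1} Δ + E_{1} ∇) f = 18x^2 + 39x + 24
D D (E_{1} Δ + E_{1} ∇) f = 36x + 39
Δ D D (E_{1} Δ + E_{1} ∇) f = 36
E_{-3/2} f = (3/4)x^4 - (17/4)x^3 + (33/4)x^2 - (99/16)x + 145/64
Δ f = 3x^3 + (21/4)x^2 + (9/4)x + 1/4
(E_{-3/2} + Δ) f = (3/4)x^4 - (5/4)x^3 + (27/2)x^2 - (63/16)x + 161/64
((-4(Δ ∇) + (Δ Δ E_{4} + ∇) + (∇ + E_{1})^2) + Δ D D (E_{1} Δ + E_{1} ∇) + (E_{-3/2} + Δ)) f = (3/2)x^4 + 14x^3 + 21x^2 + (1509/16)x + 18641/64

the image equals g(x) = (3/2)x^4 + 14x^3 + 21x^2 + (1509/16)x + 18641/64


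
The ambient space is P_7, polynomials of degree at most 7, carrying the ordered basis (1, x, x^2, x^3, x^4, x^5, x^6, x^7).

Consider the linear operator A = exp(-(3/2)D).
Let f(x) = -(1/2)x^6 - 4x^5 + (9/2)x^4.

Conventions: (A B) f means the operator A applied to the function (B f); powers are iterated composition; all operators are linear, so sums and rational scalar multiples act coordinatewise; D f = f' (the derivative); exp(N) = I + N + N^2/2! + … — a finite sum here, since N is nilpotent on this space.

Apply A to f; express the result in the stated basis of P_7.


order-1 term: (9/2)x^5 + 30x^4 - 27x^3
order-2 term: -(135/8)x^4 - 90x^3 + (243/4)x^2
order-3 term: (135/4)x^3 + 135x^2 - (243/4)x
order-4 term: -(1215/32)x^2 - (405/4)x + 729/32
order-5 term: (729/32)x + 243/8
order-6 term: -729/128
the series for exp(-(3/2)D) f terminates at order 6
exp(-(3/2)D) f = -(1/2)x^6 + (1/2)x^5 + (141/8)x^4 - (333/4)x^3 + (5049/32)x^2 - (4455/32)x + 6075/128

the result is g(x) = -(1/2)x^6 + (1/2)x^5 + (141/8)x^4 - (333/4)x^3 + (5049/32)x^2 - (4455/32)x + 6075/128


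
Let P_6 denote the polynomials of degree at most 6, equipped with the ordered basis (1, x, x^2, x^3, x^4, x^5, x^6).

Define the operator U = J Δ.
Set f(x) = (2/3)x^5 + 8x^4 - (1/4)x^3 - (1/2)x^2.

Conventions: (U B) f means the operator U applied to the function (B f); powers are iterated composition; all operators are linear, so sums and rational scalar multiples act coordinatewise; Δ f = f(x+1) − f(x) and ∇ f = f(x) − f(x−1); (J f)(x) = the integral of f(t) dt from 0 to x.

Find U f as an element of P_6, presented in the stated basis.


g(x) = (2/3)x^5 + (29/3)x^4 + (647/36)x^3 + (403/24)x^2 + (95/12)x

Δ f = (10/3)x^4 + (116/3)x^3 + (647/12)x^2 + (403/12)x + 95/12
J Δ f = (2/3)x^5 + (29/3)x^4 + (647/36)x^3 + (403/24)x^2 + (95/12)x


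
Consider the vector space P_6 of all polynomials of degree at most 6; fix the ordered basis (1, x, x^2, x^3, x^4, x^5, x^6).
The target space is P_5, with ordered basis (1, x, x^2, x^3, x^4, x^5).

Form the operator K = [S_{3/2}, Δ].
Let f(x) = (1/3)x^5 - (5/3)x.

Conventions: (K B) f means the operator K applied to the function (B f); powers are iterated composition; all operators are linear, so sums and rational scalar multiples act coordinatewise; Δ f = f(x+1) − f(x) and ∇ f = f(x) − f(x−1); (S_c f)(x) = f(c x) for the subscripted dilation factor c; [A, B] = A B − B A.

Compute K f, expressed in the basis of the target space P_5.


Δ f = (5/3)x^4 + (10/3)x^3 + (10/3)x^2 + (5/3)x - 4/3
S_{3/2} Δ f = (135/16)x^4 + (45/4)x^3 + (15/2)x^2 + (5/2)x - 4/3
S_{3/2} f = (81/32)x^5 - (5/2)x
Δ S_{3/2} f = (405/32)x^4 + (405/16)x^3 + (405/16)x^2 + (405/32)x + 1/32
[S_{3/2}, Δ] f = -(135/32)x^4 - (225/16)x^3 - (285/16)x^2 - (325/32)x - 131/96

the image equals g(x) = -(135/32)x^4 - (225/16)x^3 - (285/16)x^2 - (325/32)x - 131/96


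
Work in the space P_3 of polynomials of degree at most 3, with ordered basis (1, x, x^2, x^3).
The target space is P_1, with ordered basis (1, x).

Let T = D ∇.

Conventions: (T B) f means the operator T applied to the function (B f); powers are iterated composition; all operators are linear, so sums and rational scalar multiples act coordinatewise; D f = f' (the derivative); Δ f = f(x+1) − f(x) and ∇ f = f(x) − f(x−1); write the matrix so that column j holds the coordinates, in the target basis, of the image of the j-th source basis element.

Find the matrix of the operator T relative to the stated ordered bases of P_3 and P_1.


image of 1: 0
image of x: 0
image of x^2: 2
image of x^3: 6x - 3
each image's coordinates form column j of the matrix

the matrix is [[0, 0, 2, -3]; [0, 0, 0, 6]] (rows listed top to bottom)


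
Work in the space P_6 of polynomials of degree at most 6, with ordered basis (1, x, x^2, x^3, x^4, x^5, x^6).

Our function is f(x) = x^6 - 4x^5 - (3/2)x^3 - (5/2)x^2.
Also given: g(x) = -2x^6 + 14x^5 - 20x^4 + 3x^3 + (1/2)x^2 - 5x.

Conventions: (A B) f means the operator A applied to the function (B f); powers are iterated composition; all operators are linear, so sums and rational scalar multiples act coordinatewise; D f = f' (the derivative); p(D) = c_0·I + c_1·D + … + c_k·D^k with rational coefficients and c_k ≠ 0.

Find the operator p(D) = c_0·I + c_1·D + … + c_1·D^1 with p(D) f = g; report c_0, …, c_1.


D^0 f = x^6 - 4x^5 - (3/2)x^3 - (5/2)x^2
D^1 f = 6x^5 - 20x^4 - (9/2)x^2 - 5x
matching coefficients of g against c_0 f + c_1 Df + … from the top degree down determines the c_i
solution: c_0 = -2, c_1 = 1

c_0 = -2, c_1 = 1


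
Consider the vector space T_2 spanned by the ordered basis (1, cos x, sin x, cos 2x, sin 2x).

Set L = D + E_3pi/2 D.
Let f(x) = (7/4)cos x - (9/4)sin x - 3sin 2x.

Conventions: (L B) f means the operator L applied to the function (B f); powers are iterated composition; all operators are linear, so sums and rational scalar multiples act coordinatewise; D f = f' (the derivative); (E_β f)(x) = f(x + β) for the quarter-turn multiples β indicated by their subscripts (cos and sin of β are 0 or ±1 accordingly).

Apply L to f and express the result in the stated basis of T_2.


g(x) = -(1/2)cos x - 4sin x

D f = -(9/4)cos x - (7/4)sin x - 6cos 2x
D f = -(9/4)cos x - (7/4)sin x - 6cos 2x
E_3pi/2 D f = (7/4)cos x - (9/4)sin x + 6cos 2x
(D + E_3pi/2 D) f = -(1/2)cos x - 4sin x


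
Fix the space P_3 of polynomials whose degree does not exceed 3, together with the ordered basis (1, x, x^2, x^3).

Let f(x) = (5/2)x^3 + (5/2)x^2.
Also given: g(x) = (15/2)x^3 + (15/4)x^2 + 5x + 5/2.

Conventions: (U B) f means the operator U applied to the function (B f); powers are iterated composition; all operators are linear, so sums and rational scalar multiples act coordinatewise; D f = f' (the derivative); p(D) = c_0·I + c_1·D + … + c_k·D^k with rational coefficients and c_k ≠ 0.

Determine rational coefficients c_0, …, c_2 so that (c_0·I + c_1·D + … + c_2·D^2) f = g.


D^0 f = (5/2)x^3 + (5/2)x^2
D^1 f = (15/2)x^2 + 5x
D^2 f = 15x + 5
matching coefficients of g against c_0 f + c_1 Df + … from the top degree down determines the c_i
solution: c_0 = 3, c_1 = -1/2, c_2 = 1/2

c_0 = 3, c_1 = -1/2, c_2 = 1/2


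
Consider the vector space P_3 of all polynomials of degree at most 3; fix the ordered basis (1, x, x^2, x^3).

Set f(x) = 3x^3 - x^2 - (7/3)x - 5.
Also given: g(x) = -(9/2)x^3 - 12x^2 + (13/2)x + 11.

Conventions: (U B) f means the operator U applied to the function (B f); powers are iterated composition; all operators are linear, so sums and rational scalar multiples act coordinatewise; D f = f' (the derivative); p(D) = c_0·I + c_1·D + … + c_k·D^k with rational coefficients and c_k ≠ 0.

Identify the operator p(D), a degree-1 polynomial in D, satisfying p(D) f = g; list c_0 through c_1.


c_0 = -3/2, c_1 = -3/2

D^0 f = 3x^3 - x^2 - (7/3)x - 5
D^1 f = 9x^2 - 2x - 7/3
matching coefficients of g against c_0 f + c_1 Df + … from the top degree down determines the c_i
solution: c_0 = -3/2, c_1 = -3/2


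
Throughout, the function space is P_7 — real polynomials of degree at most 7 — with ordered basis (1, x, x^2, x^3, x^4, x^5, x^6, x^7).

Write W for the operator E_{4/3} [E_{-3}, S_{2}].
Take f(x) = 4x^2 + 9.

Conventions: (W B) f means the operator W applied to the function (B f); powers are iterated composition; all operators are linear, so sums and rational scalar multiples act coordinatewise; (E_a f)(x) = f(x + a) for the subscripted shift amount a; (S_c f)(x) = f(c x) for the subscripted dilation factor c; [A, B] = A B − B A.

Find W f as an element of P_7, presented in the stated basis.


the result is g(x) = -48x + 44

S_{2} f = 16x^2 + 9
E_{-3} S_{2} f = 16x^2 - 96x + 153
E_{-3} f = 4x^2 - 24x + 45
S_{2} E_{-3} f = 16x^2 - 48x + 45
[E_{-3}, S_{2}] f = -48x + 108
E_{4/3} [E_{-3}, S_{2}] f = -48x + 44


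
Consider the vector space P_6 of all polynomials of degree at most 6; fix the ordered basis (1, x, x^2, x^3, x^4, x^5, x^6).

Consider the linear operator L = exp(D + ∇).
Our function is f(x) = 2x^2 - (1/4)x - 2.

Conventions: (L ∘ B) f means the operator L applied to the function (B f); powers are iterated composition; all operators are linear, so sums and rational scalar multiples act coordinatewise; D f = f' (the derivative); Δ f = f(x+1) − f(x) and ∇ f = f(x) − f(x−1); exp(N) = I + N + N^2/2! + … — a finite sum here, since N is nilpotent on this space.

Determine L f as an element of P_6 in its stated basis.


order-1 term: 8x - 5/2
order-2 term: 8
the series for exp(D + ∇) f terminates at order 2
exp(D + ∇) f = 2x^2 + (31/4)x + 7/2

the result is g(x) = 2x^2 + (31/4)x + 7/2


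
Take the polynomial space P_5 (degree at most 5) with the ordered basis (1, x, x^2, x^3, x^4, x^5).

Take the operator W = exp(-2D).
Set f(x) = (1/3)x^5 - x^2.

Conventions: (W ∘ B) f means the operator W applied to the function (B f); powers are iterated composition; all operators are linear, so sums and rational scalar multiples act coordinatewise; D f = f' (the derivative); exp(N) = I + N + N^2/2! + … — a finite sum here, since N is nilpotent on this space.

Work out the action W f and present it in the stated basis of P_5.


order-1 term: -(10/3)x^4 + 4x
order-2 term: (40/3)x^3 - 4
order-3 term: -(80/3)x^2
order-4 term: (80/3)x
order-5 term: -32/3
the series for exp(-2D) f terminates at order 5
exp(-2D) f = (1/3)x^5 - (10/3)x^4 + (40/3)x^3 - (83/3)x^2 + (92/3)x - 44/3

g(x) = (1/3)x^5 - (10/3)x^4 + (40/3)x^3 - (83/3)x^2 + (92/3)x - 44/3


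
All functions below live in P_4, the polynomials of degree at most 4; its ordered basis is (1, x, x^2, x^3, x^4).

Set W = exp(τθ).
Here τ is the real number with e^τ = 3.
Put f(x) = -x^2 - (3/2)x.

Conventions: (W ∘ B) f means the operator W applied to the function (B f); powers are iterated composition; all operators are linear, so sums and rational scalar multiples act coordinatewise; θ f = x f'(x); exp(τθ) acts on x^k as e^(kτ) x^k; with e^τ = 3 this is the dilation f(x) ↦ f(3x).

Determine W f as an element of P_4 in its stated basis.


the result is g(x) = -9x^2 - (9/2)x

exp(τθ) x^k = e^(kτ) x^k; with e^τ = 3 this sends x^k to 3^k x^k
x ↦ 3 x
x^2 ↦ 9 x^2
applying this coordinatewise to f: exp(τθ) f = -9x^2 - (9/2)x


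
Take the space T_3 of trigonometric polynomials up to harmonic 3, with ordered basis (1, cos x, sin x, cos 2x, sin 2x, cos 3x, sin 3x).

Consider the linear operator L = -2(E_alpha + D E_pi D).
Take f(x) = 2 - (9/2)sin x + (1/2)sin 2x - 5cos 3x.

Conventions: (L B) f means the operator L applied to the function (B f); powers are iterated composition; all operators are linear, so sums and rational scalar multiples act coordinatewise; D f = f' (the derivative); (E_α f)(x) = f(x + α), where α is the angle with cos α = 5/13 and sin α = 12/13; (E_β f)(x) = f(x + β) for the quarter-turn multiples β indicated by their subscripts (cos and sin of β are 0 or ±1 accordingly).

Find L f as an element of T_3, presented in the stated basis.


E_alpha f = 2 - (54/13)cos x - (45/26)sin x + (60/169)cos 2x - (119/338)sin 2x + (10175/2197)cos 3x - (4140/2197)sin 3x
D f = -(9/2)cos x + cos 2x + 15sin 3x
E_pi D f = (9/2)cos x + cos 2x - 15sin 3x
D E_pi D f = -(9/2)sin x - 2sin 2x - 45cos 3x
(E_alpha + D E_pi D) f = 2 - (54/13)cos x - (81/13)sin x + (60/169)cos 2x - (795/338)sin 2x - (88690/2197)cos 3x - (4140/2197)sin 3x
(-2(E_alpha + D E_pi D)) f = -4 + (108/13)cos x + (162/13)sin x - (120/169)cos 2x + (795/169)sin 2x + (177380/2197)cos 3x + (8280/2197)sin 3x

g(x) = -4 + (108/13)cos x + (162/13)sin x - (120/169)cos 2x + (795/169)sin 2x + (177380/2197)cos 3x + (8280/2197)sin 3x


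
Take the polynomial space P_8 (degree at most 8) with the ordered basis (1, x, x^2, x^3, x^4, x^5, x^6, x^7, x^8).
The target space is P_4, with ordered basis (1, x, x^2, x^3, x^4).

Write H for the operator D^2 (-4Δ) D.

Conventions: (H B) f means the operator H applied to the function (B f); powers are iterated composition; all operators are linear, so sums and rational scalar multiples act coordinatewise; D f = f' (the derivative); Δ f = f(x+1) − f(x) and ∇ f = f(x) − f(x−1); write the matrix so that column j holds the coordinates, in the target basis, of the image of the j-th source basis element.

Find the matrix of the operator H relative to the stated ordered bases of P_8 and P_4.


the matrix is [[0, 0, 0, 0, -96, -240, -480, -840, -1344]; [0, 0, 0, 0, 0, -480, -1440, -3360, -6720]; [0, 0, 0, 0, 0, 0, -1440, -5040, -13440]; [0, 0, 0, 0, 0, 0, 0, -3360, -13440]; [0, 0, 0, 0, 0, 0, 0, 0, -6720]] (rows listed top to bottom)

image of 1: 0
image of x: 0
image of x^2: 0
image of x^3: 0
image of x^4: -96
image of x^5: -480x - 240
image of x^6: -1440x^2 - 1440x - 480
image of x^7: -3360x^3 - 5040x^2 - 3360x - 840
image of x^8: -6720x^4 - 13440x^3 - 13440x^2 - 6720x - 1344
each image's coordinates form column j of the matrix


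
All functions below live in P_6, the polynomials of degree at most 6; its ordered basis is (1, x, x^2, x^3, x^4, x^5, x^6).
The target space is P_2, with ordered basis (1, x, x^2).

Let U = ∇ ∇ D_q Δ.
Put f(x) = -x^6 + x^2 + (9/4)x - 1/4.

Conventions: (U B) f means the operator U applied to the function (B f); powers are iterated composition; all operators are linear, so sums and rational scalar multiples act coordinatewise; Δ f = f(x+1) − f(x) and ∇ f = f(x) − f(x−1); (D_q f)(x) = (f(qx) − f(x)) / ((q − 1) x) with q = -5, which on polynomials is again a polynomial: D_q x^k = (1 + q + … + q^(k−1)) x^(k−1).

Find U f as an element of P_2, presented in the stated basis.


the image equals g(x) = -37512x^2 + 84384x - 53964

Δ f = -6x^5 - 15x^4 - 20x^3 - 15x^2 - 4x + 9/4
D_q Δ f = -3126x^4 + 1560x^3 - 420x^2 + 60x - 4
∇ (D_q Δ) f = -12504x^3 + 23436x^2 - 18024x + 5166
∇ ∇ (D_q Δ) f = -37512x^2 + 84384x - 53964


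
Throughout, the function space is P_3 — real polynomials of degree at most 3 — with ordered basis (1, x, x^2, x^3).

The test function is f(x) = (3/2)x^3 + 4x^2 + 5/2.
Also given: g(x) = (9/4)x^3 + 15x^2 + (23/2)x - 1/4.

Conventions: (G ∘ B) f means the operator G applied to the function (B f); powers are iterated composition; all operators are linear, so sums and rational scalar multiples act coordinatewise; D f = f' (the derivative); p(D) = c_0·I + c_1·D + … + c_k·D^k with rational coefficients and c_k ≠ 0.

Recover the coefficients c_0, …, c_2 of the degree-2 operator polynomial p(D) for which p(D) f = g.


D^0 f = (3/2)x^3 + 4x^2 + 5/2
D^1 f = (9/2)x^2 + 8x
D^2 f = 9x + 8
matching coefficients of g against c_0 f + c_1 Df + … from the top degree down determines the c_i
solution: c_0 = 3/2, c_1 = 2, c_2 = -1/2

p(D) = (3/2)·I + 2·D − (1/2)·D^2, i.e. c_0 = 3/2, c_1 = 2, c_2 = -1/2


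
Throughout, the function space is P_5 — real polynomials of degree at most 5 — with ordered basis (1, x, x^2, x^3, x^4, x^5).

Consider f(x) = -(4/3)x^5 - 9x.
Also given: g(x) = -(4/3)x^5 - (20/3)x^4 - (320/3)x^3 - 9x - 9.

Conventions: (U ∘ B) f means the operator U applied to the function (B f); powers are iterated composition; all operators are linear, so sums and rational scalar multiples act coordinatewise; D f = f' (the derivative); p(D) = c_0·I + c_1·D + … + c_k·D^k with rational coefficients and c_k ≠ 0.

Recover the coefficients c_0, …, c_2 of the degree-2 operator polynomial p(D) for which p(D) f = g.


D^0 f = -(4/3)x^5 - 9x
D^1 f = -(20/3)x^4 - 9
D^2 f = -(80/3)x^3
matching coefficients of g against c_0 f + c_1 Df + … from the top degree down determines the c_i
solution: c_0 = 1, c_1 = 1, c_2 = 4

c_0 = 1, c_1 = 1, c_2 = 4


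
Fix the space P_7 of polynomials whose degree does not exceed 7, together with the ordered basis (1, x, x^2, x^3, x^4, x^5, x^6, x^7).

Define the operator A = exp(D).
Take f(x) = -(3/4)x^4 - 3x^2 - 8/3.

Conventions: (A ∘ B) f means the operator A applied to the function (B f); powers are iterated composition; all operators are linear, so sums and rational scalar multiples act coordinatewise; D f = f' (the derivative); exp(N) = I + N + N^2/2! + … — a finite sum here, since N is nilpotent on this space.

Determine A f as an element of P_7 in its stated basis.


the result is g(x) = -(3/4)x^4 - 3x^3 - (15/2)x^2 - 9x - 77/12

order-1 term: -3x^3 - 6x
order-2 term: -(9/2)x^2 - 3
order-3 term: -3x
order-4 term: -3/4
the series for exp(D) f terminates at order 4
exp(D) f = -(3/4)x^4 - 3x^3 - (15/2)x^2 - 9x - 77/12


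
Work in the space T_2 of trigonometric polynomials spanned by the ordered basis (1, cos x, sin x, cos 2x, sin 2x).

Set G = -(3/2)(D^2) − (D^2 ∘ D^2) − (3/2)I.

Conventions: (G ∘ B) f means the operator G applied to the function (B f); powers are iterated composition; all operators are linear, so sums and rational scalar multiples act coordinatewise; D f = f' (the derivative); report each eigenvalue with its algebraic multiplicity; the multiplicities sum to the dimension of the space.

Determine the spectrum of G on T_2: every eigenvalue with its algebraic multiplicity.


image of 1: -3/2
image of cos x: -cos x
image of sin x: -sin x
image of cos 2x: -(23/2)cos 2x
image of sin 2x: -(23/2)sin 2x
the matrix is diagonal; its diagonal is (-3/2, -1, -1, -23/2, -23/2)
for a triangular matrix the eigenvalues are the diagonal entries, with algebraic multiplicity their repetition count

λ = -23/2 (multiplicity 2), λ = -3/2 (multiplicity 1), λ = -1 (multiplicity 2)


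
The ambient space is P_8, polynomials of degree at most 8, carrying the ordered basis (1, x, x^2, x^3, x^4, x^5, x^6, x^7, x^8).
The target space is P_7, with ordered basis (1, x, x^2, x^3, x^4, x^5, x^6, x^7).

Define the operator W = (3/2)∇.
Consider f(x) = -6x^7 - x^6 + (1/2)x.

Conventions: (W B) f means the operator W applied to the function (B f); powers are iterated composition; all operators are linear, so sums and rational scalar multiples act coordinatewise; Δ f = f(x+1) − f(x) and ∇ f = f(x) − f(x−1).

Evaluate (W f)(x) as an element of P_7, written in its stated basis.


∇ f = -42x^6 + 120x^5 - 195x^4 + 190x^3 - 111x^2 + 36x - 9/2
((3/2)∇) f = -63x^6 + 180x^5 - (585/2)x^4 + 285x^3 - (333/2)x^2 + 54x - 27/4

g(x) = -63x^6 + 180x^5 - (585/2)x^4 + 285x^3 - (333/2)x^2 + 54x - 27/4


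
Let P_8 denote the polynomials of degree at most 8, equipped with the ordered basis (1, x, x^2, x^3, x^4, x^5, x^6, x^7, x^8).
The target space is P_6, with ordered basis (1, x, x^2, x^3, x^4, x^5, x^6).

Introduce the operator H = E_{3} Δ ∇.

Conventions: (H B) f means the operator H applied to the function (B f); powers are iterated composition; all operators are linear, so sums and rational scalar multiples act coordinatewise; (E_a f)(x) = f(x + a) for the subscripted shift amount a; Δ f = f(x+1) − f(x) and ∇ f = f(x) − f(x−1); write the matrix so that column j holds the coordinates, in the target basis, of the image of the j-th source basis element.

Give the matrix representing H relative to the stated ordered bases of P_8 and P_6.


image of 1: 0
image of x: 0
image of x^2: 2
image of x^3: 6x + 18
image of x^4: 12x^2 + 72x + 110
image of x^5: 20x^3 + 180x^2 + 550x + 570
image of x^6: 30x^4 + 360x^3 + 1650x^2 + 3420x + 2702
image of x^7: 42x^5 + 630x^4 + 3850x^3 + 11970x^2 + 18914x + 12138
image of x^8: 56x^6 + 1008x^5 + 7700x^4 + 31920x^3 + 75656x^2 + 97104x + 52670
each image's coordinates form column j of the matrix

the matrix is [[0, 0, 2, 18, 110, 570, 2702, 12138, 52670]; [0, 0, 0, 6, 72, 550, 3420, 18914, 97104]; [0, 0, 0, 0, 12, 180, 1650, 11970, 75656]; [0, 0, 0, 0, 0, 20, 360, 3850, 31920]; [0, 0, 0, 0, 0, 0, 30, 630, 7700]; [0, 0, 0, 0, 0, 0, 0, 42, 1008]; [0, 0, 0, 0, 0, 0, 0, 0, 56]] (rows listed top to bottom)


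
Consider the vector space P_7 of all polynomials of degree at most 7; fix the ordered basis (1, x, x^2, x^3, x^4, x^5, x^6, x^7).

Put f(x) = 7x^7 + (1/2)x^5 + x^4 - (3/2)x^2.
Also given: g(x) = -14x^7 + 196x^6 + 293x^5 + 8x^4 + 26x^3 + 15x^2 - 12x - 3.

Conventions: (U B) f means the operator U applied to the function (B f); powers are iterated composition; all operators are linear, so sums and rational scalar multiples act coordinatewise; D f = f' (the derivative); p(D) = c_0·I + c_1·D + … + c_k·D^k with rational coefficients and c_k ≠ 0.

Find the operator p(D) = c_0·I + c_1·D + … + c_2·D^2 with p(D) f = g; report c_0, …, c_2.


p(D) = -2·I + 4·D + D^2, i.e. c_0 = -2, c_1 = 4, c_2 = 1

D^0 f = 7x^7 + (1/2)x^5 + x^4 - (3/2)x^2
D^1 f = 49x^6 + (5/2)x^4 + 4x^3 - 3x
D^2 f = 294x^5 + 10x^3 + 12x^2 - 3
matching coefficients of g against c_0 f + c_1 Df + … from the top degree down determines the c_i
solution: c_0 = -2, c_1 = 4, c_2 = 1


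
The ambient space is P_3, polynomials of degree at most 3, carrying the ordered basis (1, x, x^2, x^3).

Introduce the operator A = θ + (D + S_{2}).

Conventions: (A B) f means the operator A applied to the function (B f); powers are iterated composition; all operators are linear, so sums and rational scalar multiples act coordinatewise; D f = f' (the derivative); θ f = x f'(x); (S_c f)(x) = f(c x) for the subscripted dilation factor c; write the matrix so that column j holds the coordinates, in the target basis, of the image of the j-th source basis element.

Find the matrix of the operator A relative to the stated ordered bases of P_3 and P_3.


the matrix is [[1, 1, 0, 0]; [0, 3, 2, 0]; [0, 0, 6, 3]; [0, 0, 0, 11]] (rows listed top to bottom)

image of 1: 1
image of x: 3x + 1
image of x^2: 6x^2 + 2x
image of x^3: 11x^3 + 3x^2
each image's coordinates form column j of the matrix


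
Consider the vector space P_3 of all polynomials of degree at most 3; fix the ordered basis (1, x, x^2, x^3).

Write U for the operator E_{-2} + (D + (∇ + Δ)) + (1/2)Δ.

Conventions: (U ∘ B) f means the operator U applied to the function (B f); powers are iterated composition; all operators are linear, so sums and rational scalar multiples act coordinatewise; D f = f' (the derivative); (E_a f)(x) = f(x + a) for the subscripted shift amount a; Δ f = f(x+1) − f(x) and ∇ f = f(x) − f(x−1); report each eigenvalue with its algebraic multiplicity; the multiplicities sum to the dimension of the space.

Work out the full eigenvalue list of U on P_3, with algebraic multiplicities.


image of 1: 1
image of x: x + 3/2
image of x^2: x^2 + 3x + 9/2
image of x^3: x^3 + (9/2)x^2 + (27/2)x - 11/2
the matrix is upper triangular; its diagonal is (1, 1, 1, 1)
for a triangular matrix the eigenvalues are the diagonal entries, with algebraic multiplicity their repetition count

λ = 1 (multiplicity 4)


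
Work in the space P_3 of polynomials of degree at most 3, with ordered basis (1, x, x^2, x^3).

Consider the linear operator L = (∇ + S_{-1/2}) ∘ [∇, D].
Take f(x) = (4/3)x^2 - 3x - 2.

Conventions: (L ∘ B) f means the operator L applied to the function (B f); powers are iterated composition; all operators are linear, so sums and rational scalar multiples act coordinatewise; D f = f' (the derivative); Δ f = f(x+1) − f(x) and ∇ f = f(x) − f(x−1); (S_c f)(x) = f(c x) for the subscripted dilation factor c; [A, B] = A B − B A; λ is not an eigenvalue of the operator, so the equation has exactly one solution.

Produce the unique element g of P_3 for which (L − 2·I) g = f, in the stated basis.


write g with unknown coordinates in the stated basis and equate coefficients in (L − 2·I) g = f
solving from the highest basis element down gives g = -(2/3)x^2 + (3/2)x + 1
check: L g = 0
so L g − 2·g = (4/3)x^2 - 3x - 2 = f ✓

the result is g(x) = -(2/3)x^2 + (3/2)x + 1


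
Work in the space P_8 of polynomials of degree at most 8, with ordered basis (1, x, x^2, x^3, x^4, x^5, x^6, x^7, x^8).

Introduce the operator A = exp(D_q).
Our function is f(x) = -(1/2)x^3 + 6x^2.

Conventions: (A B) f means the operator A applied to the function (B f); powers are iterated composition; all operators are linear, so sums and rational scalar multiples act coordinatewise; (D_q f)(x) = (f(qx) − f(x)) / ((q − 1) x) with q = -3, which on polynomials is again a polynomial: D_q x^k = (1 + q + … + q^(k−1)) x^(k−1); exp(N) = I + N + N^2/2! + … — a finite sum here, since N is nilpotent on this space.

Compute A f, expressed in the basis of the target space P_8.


order-1 term: -(7/2)x^2 - 12x
order-2 term: (7/2)x - 6
order-3 term: 7/6
the series for exp(D_q) f terminates at order 3
exp(D_q) f = -(1/2)x^3 + (5/2)x^2 - (17/2)x - 29/6

the result is g(x) = -(1/2)x^3 + (5/2)x^2 - (17/2)x - 29/6


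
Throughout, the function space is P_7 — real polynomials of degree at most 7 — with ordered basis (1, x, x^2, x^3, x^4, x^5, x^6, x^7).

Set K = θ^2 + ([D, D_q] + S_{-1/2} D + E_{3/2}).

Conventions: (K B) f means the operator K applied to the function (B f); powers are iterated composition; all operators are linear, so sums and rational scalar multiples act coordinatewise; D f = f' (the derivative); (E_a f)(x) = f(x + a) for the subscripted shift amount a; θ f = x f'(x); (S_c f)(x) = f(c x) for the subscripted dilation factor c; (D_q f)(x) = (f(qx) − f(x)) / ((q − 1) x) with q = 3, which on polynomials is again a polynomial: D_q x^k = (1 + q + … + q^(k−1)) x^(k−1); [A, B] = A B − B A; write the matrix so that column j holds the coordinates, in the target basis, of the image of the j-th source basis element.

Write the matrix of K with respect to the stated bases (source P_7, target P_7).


the matrix is [[1, 5/2, 17/4, 27/8, 81/16, 243/32, 729/64, 2187/128]; [0, 2, 2, 83/4, 27/2, 405/16, 729/16, 5103/64]; [0, 0, 5, 21/4, 163/2, 135/4, 1215/16, 5103/32]; [0, 0, 0, 10, 11/2, 613/2, 135/2, 2835/16]; [0, 0, 0, 0, 17, 125/16, 4511/4, 945/8]; [0, 0, 0, 0, 0, 26, 141/16, 16229/4]; [0, 0, 0, 0, 0, 0, 37, 679/64]; [0, 0, 0, 0, 0, 0, 0, 50]] (rows listed top to bottom)

image of 1: 1
image of x: 2x + 5/2
image of x^2: 5x^2 + 2x + 17/4
image of x^3: 10x^3 + (21/4)x^2 + (83/4)x + 27/8
image of x^4: 17x^4 + (11/2)x^3 + (163/2)x^2 + (27/2)x + 81/16
image of x^5: 26x^5 + (125/16)x^4 + (613/2)x^3 + (135/4)x^2 + (405/16)x + 243/32
image of x^6: 37x^6 + (141/16)x^5 + (4511/4)x^4 + (135/2)x^3 + (1215/16)x^2 + (729/16)x + 729/64
image of x^7: 50x^7 + (679/64)x^6 + (16229/4)x^5 + (945/8)x^4 + (2835/16)x^3 + (5103/32)x^2 + (5103/64)x + 2187/128
each image's coordinates form column j of the matrix


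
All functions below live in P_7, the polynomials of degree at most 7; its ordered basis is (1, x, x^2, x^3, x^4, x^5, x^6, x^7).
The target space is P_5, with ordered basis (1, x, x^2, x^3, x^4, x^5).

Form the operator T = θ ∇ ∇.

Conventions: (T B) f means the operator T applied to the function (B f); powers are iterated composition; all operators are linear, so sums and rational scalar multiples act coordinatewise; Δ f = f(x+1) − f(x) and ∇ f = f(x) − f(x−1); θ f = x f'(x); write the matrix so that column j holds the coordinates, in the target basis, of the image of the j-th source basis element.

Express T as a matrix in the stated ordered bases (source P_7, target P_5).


image of 1: 0
image of x: 0
image of x^2: 0
image of x^3: 6x
image of x^4: 24x^2 - 24x
image of x^5: 60x^3 - 120x^2 + 70x
image of x^6: 120x^4 - 360x^3 + 420x^2 - 180x
image of x^7: 210x^5 - 840x^4 + 1470x^3 - 1260x^2 + 434x
each image's coordinates form column j of the matrix

the matrix is [[0, 0, 0, 0, 0, 0, 0, 0]; [0, 0, 0, 6, -24, 70, -180, 434]; [0, 0, 0, 0, 24, -120, 420, -1260]; [0, 0, 0, 0, 0, 60, -360, 1470]; [0, 0, 0, 0, 0, 0, 120, -840]; [0, 0, 0, 0, 0, 0, 0, 210]] (rows listed top to bottom)


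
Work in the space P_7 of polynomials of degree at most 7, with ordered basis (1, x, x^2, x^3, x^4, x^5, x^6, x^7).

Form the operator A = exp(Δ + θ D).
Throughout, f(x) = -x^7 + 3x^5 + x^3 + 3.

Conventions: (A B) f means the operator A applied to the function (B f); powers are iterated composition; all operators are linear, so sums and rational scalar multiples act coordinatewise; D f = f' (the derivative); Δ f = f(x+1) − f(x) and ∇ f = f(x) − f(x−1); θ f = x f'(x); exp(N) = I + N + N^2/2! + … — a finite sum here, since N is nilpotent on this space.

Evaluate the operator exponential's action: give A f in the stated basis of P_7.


order-1 term: -49x^6 - 21x^5 + 40x^4 - 5x^3 + 18x^2 + 11x + 3
order-2 term: -882x^5 - 630x^4 - 275x^3 - 375x^2 - 91x - 3
order-3 term: -7350x^4 - 6300x^3 - 5025x^2 - 3085x - 751
order-4 term: -29400x^3 - 25200x^2 - 17100x - 5440
order-5 term: -52920x^2 - 37800x - 14340
order-6 term: -35280x - 15120
order-7 term: -5040
the series for exp(Δ + θ D) f terminates at order 7
exp(Δ + θ D) f = -x^7 - 49x^6 - 900x^5 - 7940x^4 - 35979x^3 - 83502x^2 - 93345x - 40688

the result is g(x) = -x^7 - 49x^6 - 900x^5 - 7940x^4 - 35979x^3 - 83502x^2 - 93345x - 40688


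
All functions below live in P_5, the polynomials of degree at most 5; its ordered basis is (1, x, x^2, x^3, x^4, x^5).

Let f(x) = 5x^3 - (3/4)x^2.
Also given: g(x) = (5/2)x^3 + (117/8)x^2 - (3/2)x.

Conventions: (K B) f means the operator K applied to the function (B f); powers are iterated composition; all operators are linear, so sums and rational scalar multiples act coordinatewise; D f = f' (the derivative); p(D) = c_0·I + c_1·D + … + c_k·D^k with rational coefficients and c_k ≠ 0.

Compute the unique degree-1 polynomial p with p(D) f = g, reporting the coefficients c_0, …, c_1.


D^0 f = 5x^3 - (3/4)x^2
D^1 f = 15x^2 - (3/2)x
matching coefficients of g against c_0 f + c_1 Df + … from the top degree down determines the c_i
solution: c_0 = 1/2, c_1 = 1

c_0 = 1/2, c_1 = 1


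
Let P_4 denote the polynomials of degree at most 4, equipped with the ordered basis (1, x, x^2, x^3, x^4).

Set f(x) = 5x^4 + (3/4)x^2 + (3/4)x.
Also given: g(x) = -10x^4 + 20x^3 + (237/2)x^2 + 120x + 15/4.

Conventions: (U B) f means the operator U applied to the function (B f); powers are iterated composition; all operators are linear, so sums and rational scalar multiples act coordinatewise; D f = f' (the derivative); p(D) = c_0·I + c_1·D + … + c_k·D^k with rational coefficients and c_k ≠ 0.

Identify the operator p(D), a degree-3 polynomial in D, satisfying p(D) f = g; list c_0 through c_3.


D^0 f = 5x^4 + (3/4)x^2 + (3/4)x
D^1 f = 20x^3 + (3/2)x + 3/4
D^2 f = 60x^2 + 3/2
D^3 f = 120x
matching coefficients of g against c_0 f + c_1 Df + … from the top degree down determines the c_i
solution: c_0 = -2, c_1 = 1, c_2 = 2, c_3 = 1

c_0 = -2, c_1 = 1, c_2 = 2, c_3 = 1


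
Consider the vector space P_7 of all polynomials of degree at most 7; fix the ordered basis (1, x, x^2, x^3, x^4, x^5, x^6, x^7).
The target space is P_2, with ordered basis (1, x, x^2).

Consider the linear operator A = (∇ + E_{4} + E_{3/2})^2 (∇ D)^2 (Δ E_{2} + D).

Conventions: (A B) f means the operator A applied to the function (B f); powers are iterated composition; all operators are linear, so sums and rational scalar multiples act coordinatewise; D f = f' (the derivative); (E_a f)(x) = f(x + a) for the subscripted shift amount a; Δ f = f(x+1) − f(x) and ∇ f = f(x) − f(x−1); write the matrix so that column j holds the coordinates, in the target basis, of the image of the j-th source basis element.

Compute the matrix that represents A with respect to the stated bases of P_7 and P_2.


image of 1: 0
image of x: 0
image of x^2: 0
image of x^3: 0
image of x^4: 0
image of x^5: 960
image of x^6: 5760x + 38880
image of x^7: 20160x^2 + 272160x + 876120
each image's coordinates form column j of the matrix

the matrix is [[0, 0, 0, 0, 0, 960, 38880, 876120]; [0, 0, 0, 0, 0, 0, 5760, 272160]; [0, 0, 0, 0, 0, 0, 0, 20160]] (rows listed top to bottom)
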